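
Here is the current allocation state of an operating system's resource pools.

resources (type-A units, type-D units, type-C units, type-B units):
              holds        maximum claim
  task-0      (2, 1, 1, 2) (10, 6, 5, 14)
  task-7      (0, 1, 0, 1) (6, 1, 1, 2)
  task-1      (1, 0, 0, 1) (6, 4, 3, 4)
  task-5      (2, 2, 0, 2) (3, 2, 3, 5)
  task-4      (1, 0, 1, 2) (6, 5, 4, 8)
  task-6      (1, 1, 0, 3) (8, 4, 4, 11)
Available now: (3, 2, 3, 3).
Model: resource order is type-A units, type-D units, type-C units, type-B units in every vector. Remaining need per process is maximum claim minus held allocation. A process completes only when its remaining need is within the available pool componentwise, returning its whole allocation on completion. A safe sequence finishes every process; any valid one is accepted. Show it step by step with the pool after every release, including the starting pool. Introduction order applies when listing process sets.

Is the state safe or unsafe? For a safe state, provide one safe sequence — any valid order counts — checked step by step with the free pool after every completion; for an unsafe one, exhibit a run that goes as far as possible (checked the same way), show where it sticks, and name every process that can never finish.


The state is SAFE; one workable sequence: task-5, task-1, task-7, task-4, task-6, task-0.
Key observation: the first exact fit in this order is task-5 — it needs (1, 0, 3, 3) with (3, 2, 3, 3) free, meeting a requested resource to the last unit.
Verifying each step:
  pool = (3, 2, 3, 3)
  task-5 needs (1, 0, 3, 3) <= (3, 2, 3, 3) -> finishes; pool += (2, 2, 0, 2) = (5, 4, 3, 5)
  task-1 needs (5, 4, 3, 3) <= (5, 4, 3, 5) -> finishes; pool += (1, 0, 0, 1) = (6, 4, 3, 6)
  task-7 needs (6, 0, 1, 1) <= (6, 4, 3, 6) -> finishes; pool += (0, 1, 0, 1) = (6, 5, 3, 7)
  task-4 needs (5, 5, 3, 6) <= (6, 5, 3, 7) -> finishes; pool += (1, 0, 1, 2) = (7, 5, 4, 9)
  task-6 needs (7, 3, 4, 8) <= (7, 5, 4, 9) -> finishes; pool += (1, 1, 0, 3) = (8, 6, 4, 12)
  task-0 needs (8, 5, 4, 12) <= (8, 6, 4, 12) -> finishes; pool += (2, 1, 1, 2) = (10, 7, 5, 14)


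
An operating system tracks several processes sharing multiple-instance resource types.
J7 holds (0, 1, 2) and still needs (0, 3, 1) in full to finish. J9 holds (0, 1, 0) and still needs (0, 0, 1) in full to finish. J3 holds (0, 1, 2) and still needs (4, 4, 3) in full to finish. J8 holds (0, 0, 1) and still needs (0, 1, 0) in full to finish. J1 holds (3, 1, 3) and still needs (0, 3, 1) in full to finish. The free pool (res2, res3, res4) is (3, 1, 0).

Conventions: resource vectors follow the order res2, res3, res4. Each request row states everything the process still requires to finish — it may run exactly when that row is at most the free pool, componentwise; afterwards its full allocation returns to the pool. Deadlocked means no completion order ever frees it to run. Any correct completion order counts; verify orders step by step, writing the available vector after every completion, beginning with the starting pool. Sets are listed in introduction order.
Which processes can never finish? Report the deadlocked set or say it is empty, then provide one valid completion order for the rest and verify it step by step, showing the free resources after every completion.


Deadlocked: J7, J3 and J1.
Key observation: no order helps: past J8, J9, the free pool tops out at (3, 2, 1), below what each blocked process needs in res3.
One completion order for the rest: J8, J9. Walking it through:
  pool = (3, 1, 0)
  J8 needs (0, 1, 0) <= (3, 1, 0) -> finishes; pool += (0, 0, 1) = (3, 1, 1)
  J9 needs (0, 0, 1) <= (3, 1, 1) -> finishes; pool += (0, 1, 0) = (3, 2, 1)
The blocked processes can never fit:
  blocked: J7 wants (0, 3, 1), pool (3, 2, 1) — not enough res3
  blocked: J3 wants (4, 4, 3), pool (3, 2, 1) — not enough res2, res3 and res4
  blocked: J1 wants (0, 3, 1), pool (3, 2, 1) — not enough res3


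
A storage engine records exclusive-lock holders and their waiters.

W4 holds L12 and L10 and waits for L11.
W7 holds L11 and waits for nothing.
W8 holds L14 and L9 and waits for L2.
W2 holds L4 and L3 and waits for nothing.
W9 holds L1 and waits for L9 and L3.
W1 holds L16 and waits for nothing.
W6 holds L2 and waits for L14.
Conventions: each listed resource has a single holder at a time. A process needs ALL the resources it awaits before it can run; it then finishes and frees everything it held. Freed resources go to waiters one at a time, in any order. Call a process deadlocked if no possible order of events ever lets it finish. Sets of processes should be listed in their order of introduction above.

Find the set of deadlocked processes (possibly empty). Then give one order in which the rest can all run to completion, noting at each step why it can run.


The deadlocked set is W8, W9 and W6.
Key observation: the wait chain closes on itself along W8 -> W6 -> W8; W9 waits into the deadlock from upstream.
The rest can finish in the order W7, W4, W1, W2.
Step-by-step check:
  W7: no waits; runs immediately, freeing L11
  W4: everything it awaited (L11) is free; runs, freeing L12 and L10
  W1: no waits; runs immediately, freeing L16
  W2: no waits; runs immediately, freeing L4 and L3


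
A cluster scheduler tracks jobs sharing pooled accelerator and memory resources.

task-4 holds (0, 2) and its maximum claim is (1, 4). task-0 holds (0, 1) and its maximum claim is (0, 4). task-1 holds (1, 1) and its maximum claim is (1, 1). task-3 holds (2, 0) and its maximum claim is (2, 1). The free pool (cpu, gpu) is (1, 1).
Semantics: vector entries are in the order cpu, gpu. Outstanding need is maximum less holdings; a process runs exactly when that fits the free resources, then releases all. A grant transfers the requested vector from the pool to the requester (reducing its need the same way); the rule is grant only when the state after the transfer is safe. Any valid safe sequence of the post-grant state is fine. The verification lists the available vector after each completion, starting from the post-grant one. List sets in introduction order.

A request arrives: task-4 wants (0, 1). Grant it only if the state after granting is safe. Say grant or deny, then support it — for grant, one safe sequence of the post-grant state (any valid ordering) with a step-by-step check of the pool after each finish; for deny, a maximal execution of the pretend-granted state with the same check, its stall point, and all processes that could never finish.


GRANT — the state after the grant stays safe, e.g. via task-1, task-4, task-3, task-0.
Key observation: post-grant, (1, 0) remains, and an order beginning with task-1 completes everyone.
Step-by-step check of the post-grant state:
  pool = (1, 0)
  task-1: need (0, 0) fits (1, 0); releases (1, 1), pool now (2, 1)
  task-4: need (1, 1) fits (2, 1); releases (0, 3), pool now (2, 4)
  task-3: need (0, 1) fits (2, 4); releases (2, 0), pool now (4, 4)
  task-0: need (0, 3) fits (4, 4); releases (0, 1), pool now (4, 5)


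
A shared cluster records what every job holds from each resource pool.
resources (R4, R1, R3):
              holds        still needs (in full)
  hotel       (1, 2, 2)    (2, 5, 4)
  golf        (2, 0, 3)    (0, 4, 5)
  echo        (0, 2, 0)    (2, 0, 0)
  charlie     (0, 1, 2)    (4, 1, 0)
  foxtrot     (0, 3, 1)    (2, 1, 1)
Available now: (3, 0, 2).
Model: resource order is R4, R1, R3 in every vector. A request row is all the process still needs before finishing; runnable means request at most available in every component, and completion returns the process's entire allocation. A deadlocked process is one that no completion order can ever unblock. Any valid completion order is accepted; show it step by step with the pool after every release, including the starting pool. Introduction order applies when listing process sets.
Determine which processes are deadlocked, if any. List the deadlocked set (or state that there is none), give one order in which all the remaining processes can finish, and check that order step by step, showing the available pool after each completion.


Deadlocked set: hotel, golf and charlie.
Key observation: after echo, foxtrot the pool peaks at (3, 5, 3), and each blocked process is short somewhere: hotel on R3; golf on R3; charlie on R4.
A valid finishing order for the others: echo, foxtrot. Step-by-step check:
  pool = (3, 0, 2)
  echo: need (2, 0, 0) fits (3, 0, 2); releases (0, 2, 0), pool now (3, 2, 2)
  foxtrot: need (2, 1, 1) fits (3, 2, 2); releases (0, 3, 1), pool now (3, 5, 3)
None of the blocked processes ever fits:
  blocked: hotel wants (2, 5, 4), pool (3, 5, 3) — not enough R3
  blocked: golf wants (0, 4, 5), pool (3, 5, 3) — not enough R3
  blocked: charlie wants (4, 1, 0), pool (3, 5, 3) — not enough R4


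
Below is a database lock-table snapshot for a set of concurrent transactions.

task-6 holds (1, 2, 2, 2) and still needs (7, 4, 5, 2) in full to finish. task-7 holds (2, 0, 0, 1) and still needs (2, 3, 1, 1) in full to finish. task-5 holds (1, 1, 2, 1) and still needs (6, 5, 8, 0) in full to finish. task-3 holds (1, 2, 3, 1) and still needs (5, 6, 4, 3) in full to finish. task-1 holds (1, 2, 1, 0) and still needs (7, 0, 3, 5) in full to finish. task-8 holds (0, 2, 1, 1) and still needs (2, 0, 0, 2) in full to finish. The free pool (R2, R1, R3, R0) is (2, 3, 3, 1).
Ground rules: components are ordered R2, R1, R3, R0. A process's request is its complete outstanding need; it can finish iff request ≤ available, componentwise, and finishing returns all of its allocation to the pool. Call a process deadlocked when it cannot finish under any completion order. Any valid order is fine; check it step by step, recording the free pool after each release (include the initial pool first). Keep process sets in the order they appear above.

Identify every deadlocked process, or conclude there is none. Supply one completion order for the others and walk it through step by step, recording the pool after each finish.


Deadlocked: task-6, task-5, task-3 and task-1.
Key observation: task-7, task-8 can finish, but then (4, 5, 4, 3) is all there is, and the blocked group's R2 demands exceed it.
One completion order for the rest: task-7, task-8. Walking it through:
  pool = (2, 3, 3, 1)
  task-7: need (2, 3, 1, 1) fits (2, 3, 3, 1); releases (2, 0, 0, 1), pool now (4, 3, 3, 2)
  task-8: need (2, 0, 0, 2) fits (4, 3, 3, 2); releases (0, 2, 1, 1), pool now (4, 5, 4, 3)
None of the blocked processes ever fits:
  blocked: task-6 wants (7, 4, 5, 2), pool (4, 5, 4, 3) — not enough R2 and R3
  blocked: task-5 wants (6, 5, 8, 0), pool (4, 5, 4, 3) — not enough R2 and R3
  blocked: task-3 wants (5, 6, 4, 3), pool (4, 5, 4, 3) — not enough R2 and R1
  blocked: task-1 wants (7, 0, 3, 5), pool (4, 5, 4, 3) — not enough R2 and R0


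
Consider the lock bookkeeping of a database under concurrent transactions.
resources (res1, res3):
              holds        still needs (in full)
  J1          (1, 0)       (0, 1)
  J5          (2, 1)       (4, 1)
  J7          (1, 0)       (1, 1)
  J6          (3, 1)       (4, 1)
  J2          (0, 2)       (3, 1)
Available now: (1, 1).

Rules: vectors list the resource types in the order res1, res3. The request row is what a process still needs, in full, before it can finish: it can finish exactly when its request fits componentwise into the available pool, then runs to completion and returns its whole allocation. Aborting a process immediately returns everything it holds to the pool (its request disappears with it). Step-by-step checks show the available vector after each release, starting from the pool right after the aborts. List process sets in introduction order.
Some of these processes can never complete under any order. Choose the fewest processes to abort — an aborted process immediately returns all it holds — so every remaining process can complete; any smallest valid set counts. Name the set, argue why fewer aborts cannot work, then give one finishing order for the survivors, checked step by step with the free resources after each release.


Minimum abort set: J5.
Key observation: no ordering could ever have run J6 before the abort of J5; with (2, 1) back in the pool it fits at step 3.
No smaller set exists: with zero aborts the deadlock remains.
One survivor order: J1, J2, J6, J7. Walking it through (post-abort pool first):
  pool = (3, 2)
  J1: need (0, 1) fits (3, 2); releases (1, 0), pool now (4, 2)
  J2: need (3, 1) fits (4, 2); releases (0, 2), pool now (4, 4)
  J6: need (4, 1) fits (4, 4); releases (3, 1), pool now (7, 5)
  J7: need (1, 1) fits (7, 5); releases (1, 0), pool now (8, 5)


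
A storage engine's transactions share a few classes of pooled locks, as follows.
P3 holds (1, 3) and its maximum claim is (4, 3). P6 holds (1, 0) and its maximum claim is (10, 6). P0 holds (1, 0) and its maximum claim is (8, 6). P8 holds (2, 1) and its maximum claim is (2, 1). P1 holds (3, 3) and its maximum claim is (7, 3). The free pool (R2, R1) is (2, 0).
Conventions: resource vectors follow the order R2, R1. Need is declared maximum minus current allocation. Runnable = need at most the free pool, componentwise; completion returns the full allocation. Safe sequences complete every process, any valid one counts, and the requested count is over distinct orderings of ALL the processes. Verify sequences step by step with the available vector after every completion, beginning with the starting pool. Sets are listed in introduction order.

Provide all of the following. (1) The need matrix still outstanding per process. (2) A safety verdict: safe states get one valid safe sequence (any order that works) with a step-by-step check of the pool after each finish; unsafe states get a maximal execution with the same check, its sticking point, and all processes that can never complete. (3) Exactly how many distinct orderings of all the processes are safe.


(1) Outstanding need per process (order R2, R1):
  P3: (3, 0)
  P6: (9, 6)
  P0: (7, 6)
  P8: (0, 0)
  P1: (4, 0)
(2) SAFE, for example via the order P8, P1, P3, P0, P6.
Key observation: reading the order forward, P1 is the first process whose need (4, 0) meets the free pool (4, 1) exactly on a resource it requests.
Walking it through:
  pool = (2, 0)
  run P8 (needs (0, 0), free (2, 0)); after release of (2, 1) the pool is (4, 1)
  run P1 (needs (4, 0), free (4, 1)); after release of (3, 3) the pool is (7, 4)
  run P3 (needs (3, 0), free (7, 4)); after release of (1, 3) the pool is (8, 7)
  run P0 (needs (7, 6), free (8, 7)); after release of (1, 0) the pool is (9, 7)
  run P6 (needs (9, 6), free (9, 7)); after release of (1, 0) the pool is (10, 7)
(3) Precisely 2 of the possible complete orderings are safe sequences.


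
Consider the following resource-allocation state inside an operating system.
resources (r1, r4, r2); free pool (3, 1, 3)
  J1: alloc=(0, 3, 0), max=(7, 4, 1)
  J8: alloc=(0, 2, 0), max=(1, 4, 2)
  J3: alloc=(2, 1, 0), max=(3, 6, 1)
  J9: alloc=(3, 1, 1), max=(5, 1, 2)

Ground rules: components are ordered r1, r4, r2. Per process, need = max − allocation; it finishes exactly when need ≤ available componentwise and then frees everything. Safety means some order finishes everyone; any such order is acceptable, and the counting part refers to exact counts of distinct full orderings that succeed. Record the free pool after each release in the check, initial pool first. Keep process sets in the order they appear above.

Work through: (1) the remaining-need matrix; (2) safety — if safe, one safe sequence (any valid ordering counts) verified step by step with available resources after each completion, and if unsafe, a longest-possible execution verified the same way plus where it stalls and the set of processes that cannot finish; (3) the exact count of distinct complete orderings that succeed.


(1) Remaining need (order r1, r4, r2):
  J1: (7, 1, 1)
  J8: (1, 2, 2)
  J3: (1, 5, 1)
  J9: (2, 0, 1)
(2) The state is UNSAFE.
Key observation: after J9, J8 the pool peaks at (6, 4, 4), and each blocked process is short somewhere: J1 on r1; J3 on r4.
The run J9, J8 cannot be extended any further. Check, step by step:
  pool = (3, 1, 3)
  J9 needs (2, 0, 1) <= (3, 1, 3) -> finishes; pool += (3, 1, 1) = (6, 2, 4)
  J8 needs (1, 2, 2) <= (6, 2, 4) -> finishes; pool += (0, 2, 0) = (6, 4, 4)
  J1 cannot run: need (7, 1, 1) vs free (6, 4, 4) (insufficient r1)
  J3 cannot run: need (1, 5, 1) vs free (6, 4, 4) (insufficient r4)
Permanently blocked: J1 and J3.
(3) Precisely 0 of the possible complete orderings are safe sequences.


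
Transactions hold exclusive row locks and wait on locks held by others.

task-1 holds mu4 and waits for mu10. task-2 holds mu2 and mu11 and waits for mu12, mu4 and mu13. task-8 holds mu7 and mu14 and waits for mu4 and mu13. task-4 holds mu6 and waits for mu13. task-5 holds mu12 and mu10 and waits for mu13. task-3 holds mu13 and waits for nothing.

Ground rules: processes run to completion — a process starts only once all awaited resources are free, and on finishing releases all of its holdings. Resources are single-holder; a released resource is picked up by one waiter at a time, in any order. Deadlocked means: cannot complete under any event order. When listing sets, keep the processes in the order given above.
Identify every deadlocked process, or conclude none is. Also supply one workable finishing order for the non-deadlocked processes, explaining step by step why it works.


No process is deadlocked.
Key observation: the waits form no ring: some process can always run, and its releases unblock the others one by one.
One completion order for the rest: task-3, task-5, task-1, task-8, task-2, task-4.
Verifying each step:
  task-3 waits on nothing -> runs at once and releases mu13
  task-5: everything it awaited (mu13) is free; runs, freeing mu12 and mu10
  task-1: everything it awaited (mu10) is free; runs, freeing mu4
  task-8: everything it awaited (mu4 and mu13) is free; runs, freeing mu7 and mu14
  task-2: everything it awaited (mu12, mu4 and mu13) is free; runs, freeing mu2 and mu11
  task-4: everything it awaited (mu13) is free; runs, freeing mu6


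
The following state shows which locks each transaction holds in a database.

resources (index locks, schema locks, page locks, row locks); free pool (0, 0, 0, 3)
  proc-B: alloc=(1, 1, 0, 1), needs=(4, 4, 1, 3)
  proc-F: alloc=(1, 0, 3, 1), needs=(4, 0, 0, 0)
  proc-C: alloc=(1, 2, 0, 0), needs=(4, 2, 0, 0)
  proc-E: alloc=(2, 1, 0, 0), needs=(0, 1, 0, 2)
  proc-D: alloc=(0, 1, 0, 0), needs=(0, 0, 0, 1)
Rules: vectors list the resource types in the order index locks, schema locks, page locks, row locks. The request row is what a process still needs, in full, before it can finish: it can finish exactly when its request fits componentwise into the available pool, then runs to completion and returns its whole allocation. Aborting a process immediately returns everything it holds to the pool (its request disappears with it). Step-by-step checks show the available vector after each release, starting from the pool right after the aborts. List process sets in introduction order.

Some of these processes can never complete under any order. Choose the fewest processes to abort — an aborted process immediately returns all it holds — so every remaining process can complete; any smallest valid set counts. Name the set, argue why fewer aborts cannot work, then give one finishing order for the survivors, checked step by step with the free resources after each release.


The answer: abort proc-B and proc-C.
Key observation: the deadlocked proc-F becomes finishable only because proc-B and proc-C released (2, 3, 0, 1); it completes at step 3 below.
Why nothing smaller works — every single abort fails: proc-B alone leaves proc-F blocked (short on index locks); proc-F alone leaves proc-B blocked (short on index locks and schema locks); proc-C alone leaves proc-B blocked (short on index locks and page locks); proc-E alone leaves proc-B blocked (short on index locks, schema locks and page locks); proc-D alone leaves proc-B blocked (short on index locks, schema locks and page locks).
The survivors complete as proc-E, proc-D, proc-F. Walking it through (starting from the post-abort pool):
  pool = (2, 3, 0, 4)
  proc-E: need (0, 1, 0, 2) fits (2, 3, 0, 4); releases (2, 1, 0, 0), pool now (4, 4, 0, 4)
  proc-D: need (0, 0, 0, 1) fits (4, 4, 0, 4); releases (0, 1, 0, 0), pool now (4, 5, 0, 4)
  proc-F: need (4, 0, 0, 0) fits (4, 5, 0, 4); releases (1, 0, 3, 1), pool now (5, 5, 3, 5)


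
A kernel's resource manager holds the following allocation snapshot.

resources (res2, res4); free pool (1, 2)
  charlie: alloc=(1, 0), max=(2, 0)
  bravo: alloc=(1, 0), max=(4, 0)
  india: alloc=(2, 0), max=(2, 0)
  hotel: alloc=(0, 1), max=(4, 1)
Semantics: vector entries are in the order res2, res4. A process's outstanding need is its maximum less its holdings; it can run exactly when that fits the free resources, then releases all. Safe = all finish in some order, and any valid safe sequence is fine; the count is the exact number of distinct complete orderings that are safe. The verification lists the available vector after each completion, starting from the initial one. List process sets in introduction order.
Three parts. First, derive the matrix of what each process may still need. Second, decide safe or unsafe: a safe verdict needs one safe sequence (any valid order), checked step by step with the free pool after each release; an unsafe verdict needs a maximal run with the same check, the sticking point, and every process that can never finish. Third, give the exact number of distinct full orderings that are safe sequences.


(1) Outstanding need per process (order res2, res4):
  charlie: (1, 0)
  bravo: (3, 0)
  india: (0, 0)
  hotel: (4, 0)
(2) The state is SAFE; one workable sequence: india, bravo, charlie, hotel.
Key observation: bravo is the earliest step where a requested resource binds exactly: need (3, 0), pool (3, 2) at its turn.
Step-by-step check:
  pool = (1, 2)
  india: need (0, 0) fits (1, 2); releases (2, 0), pool now (3, 2)
  bravo: need (3, 0) fits (3, 2); releases (1, 0), pool now (4, 2)
  charlie: need (1, 0) fits (4, 2); releases (1, 0), pool now (5, 2)
  hotel: need (4, 0) fits (5, 2); releases (0, 1), pool now (5, 3)
(3) Precisely 6 of the possible complete orderings are safe sequences.


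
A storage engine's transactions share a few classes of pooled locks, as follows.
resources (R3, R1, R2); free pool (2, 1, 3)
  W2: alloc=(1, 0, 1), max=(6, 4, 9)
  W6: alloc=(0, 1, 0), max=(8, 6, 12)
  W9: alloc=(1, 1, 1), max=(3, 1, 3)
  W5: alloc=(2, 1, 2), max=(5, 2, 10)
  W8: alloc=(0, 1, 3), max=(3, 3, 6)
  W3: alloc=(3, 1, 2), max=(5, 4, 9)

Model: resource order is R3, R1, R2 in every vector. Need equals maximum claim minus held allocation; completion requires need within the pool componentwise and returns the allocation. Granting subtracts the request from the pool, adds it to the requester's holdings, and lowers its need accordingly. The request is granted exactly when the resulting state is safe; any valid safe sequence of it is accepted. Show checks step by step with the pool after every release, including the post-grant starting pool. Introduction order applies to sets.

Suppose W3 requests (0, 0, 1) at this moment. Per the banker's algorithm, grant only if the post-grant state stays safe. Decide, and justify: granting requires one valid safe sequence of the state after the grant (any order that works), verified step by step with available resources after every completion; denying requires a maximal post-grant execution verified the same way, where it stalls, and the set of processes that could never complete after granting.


GRANT. The post-grant state is safe; one safe sequence: W9, W8, W3, W5, W2, W6.
Key observation: the grant leaves (2, 1, 2) free — enough for W9, whose release restarts the cascade.
Step-by-step check of the post-grant state:
  pool = (2, 1, 2)
  W9: need (2, 0, 2) fits (2, 1, 2); releases (1, 1, 1), pool now (3, 2, 3)
  W8: need (3, 2, 3) fits (3, 2, 3); releases (0, 1, 3), pool now (3, 3, 6)
  W3: need (2, 3, 6) fits (3, 3, 6); releases (3, 1, 3), pool now (6, 4, 9)
  W5: need (3, 1, 8) fits (6, 4, 9); releases (2, 1, 2), pool now (8, 5, 11)
  W2: need (5, 4, 8) fits (8, 5, 11); releases (1, 0, 1), pool now (9, 5, 12)
  W6: need (8, 5, 12) fits (9, 5, 12); releases (0, 1, 0), pool now (9, 6, 12)


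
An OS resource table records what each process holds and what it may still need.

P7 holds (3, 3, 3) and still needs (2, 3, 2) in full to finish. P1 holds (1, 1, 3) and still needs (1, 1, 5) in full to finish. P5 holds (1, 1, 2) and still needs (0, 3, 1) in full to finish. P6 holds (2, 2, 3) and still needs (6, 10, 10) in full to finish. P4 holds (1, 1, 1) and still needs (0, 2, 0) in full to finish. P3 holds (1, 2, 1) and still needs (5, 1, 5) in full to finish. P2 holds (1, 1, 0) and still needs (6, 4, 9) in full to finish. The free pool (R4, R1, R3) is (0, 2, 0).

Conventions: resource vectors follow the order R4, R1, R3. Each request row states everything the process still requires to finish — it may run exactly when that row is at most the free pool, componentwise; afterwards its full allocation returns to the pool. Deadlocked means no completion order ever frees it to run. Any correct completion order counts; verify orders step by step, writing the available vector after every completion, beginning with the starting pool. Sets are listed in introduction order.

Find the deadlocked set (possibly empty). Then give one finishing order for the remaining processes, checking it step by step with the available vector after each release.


The deadlocked set is empty.
Key observation: beginning at P4, releases accumulate fast enough that every process eventually fits.
One completion order for the rest: P4, P5, P7, P1, P3, P2, P6. Verifying each step:
  pool = (0, 2, 0)
  P4: need (0, 2, 0) fits (0, 2, 0); releases (1, 1, 1), pool now (1, 3, 1)
  P5: need (0, 3, 1) fits (1, 3, 1); releases (1, 1, 2), pool now (2, 4, 3)
  P7: need (2, 3, 2) fits (2, 4, 3); releases (3, 3, 3), pool now (5, 7, 6)
  P1: need (1, 1, 5) fits (5, 7, 6); releases (1, 1, 3), pool now (6, 8, 9)
  P3: need (5, 1, 5) fits (6, 8, 9); releases (1, 2, 1), pool now (7, 10, 10)
  P2: need (6, 4, 9) fits (7, 10, 10); releases (1, 1, 0), pool now (8, 11, 10)
  P6: need (6, 10, 10) fits (8, 11, 10); releases (2, 2, 3), pool now (10, 13, 13)


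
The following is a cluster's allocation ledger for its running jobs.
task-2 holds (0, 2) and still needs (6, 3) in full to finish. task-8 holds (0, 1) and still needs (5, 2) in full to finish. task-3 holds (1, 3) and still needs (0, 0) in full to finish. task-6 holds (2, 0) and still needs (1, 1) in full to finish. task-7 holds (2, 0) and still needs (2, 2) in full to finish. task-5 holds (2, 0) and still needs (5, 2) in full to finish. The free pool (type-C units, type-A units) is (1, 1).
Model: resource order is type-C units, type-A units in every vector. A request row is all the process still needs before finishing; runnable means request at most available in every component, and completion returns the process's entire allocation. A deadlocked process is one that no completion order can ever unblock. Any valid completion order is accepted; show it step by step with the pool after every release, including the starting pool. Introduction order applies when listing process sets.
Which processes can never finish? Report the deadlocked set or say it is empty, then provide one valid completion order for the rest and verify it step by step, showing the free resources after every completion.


No process is deadlocked.
Key observation: beginning at task-6, releases accumulate fast enough that every process eventually fits.
The rest can finish in the order task-6, task-3, task-7, task-5, task-8, task-2. Check, step by step:
  pool = (1, 1)
  task-6: need (1, 1) fits (1, 1); releases (2, 0), pool now (3, 1)
  task-3: need (0, 0) fits (3, 1); releases (1, 3), pool now (4, 4)
  task-7: need (2, 2) fits (4, 4); releases (2, 0), pool now (6, 4)
  task-5: need (5, 2) fits (6, 4); releases (2, 0), pool now (8, 4)
  task-8: need (5, 2) fits (8, 4); releases (0, 1), pool now (8, 5)
  task-2: need (6, 3) fits (8, 5); releases (0, 2), pool now (8, 7)


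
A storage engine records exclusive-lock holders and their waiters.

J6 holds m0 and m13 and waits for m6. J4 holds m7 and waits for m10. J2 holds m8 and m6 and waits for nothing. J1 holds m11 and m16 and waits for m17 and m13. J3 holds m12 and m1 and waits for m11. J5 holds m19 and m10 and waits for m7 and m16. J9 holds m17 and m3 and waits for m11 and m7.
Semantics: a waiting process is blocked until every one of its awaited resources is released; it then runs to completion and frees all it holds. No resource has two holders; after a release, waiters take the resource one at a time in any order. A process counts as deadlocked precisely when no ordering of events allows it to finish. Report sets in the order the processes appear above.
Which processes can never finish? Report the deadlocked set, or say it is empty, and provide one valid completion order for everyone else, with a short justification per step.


Deadlocked: J4, J1, J3, J5 and J9.
Key observation: the cycle J4 -> J5 -> J4 can never break — each member waits on the next; J1 and J9 are caught in further circular waits and J3 waits into the deadlock from upstream.
One completion order for the rest: J2, J6.
Check, step by step:
  J2: no waits; runs immediately, freeing m8 and m6
  J6 waits on m6 — all released -> runs and releases m0 and m13


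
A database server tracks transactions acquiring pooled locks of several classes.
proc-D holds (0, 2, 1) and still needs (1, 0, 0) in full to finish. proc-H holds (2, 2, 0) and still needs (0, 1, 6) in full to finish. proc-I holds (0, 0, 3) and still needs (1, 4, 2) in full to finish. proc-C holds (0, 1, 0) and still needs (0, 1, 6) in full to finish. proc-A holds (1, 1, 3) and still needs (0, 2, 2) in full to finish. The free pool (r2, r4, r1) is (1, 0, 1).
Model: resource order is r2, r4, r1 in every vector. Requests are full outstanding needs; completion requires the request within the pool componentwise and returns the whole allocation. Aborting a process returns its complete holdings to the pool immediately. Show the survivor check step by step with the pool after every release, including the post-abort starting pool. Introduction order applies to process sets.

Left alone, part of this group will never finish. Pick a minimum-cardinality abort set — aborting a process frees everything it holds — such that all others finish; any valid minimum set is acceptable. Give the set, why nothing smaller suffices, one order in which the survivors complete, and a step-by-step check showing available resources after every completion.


Abort proc-C.
Key observation: proc-I was stuck for good until proc-C gave back (0, 1, 0); in the order shown it finishes at step 3.
Minimality: the empty abort set fails — the state is deadlocked as it stands.
One survivor order: proc-D, proc-A, proc-I, proc-H. Walking it through (post-abort pool first):
  pool = (1, 1, 1)
  run proc-D (needs (1, 0, 0), free (1, 1, 1)); after release of (0, 2, 1) the pool is (1, 3, 2)
  run proc-A (needs (0, 2, 2), free (1, 3, 2)); after release of (1, 1, 3) the pool is (2, 4, 5)
  run proc-I (needs (1, 4, 2), free (2, 4, 5)); after release of (0, 0, 3) the pool is (2, 4, 8)
  run proc-H (needs (0, 1, 6), free (2, 4, 8)); after release of (2, 2, 0) the pool is (4, 6, 8)


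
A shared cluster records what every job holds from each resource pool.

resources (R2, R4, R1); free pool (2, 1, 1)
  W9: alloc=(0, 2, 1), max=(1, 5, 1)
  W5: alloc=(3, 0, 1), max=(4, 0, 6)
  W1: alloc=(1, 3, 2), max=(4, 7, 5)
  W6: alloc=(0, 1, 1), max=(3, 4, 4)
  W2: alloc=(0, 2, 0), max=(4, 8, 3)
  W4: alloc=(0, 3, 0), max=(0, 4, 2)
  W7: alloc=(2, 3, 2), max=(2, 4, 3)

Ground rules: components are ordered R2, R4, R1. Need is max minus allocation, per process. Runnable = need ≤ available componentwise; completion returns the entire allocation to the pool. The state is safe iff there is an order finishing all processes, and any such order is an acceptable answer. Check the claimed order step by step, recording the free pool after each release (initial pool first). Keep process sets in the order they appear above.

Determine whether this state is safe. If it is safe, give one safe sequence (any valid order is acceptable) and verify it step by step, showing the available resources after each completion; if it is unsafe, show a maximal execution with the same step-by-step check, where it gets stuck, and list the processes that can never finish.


The state is SAFE; one workable sequence: W7, W1, W2, W9, W4, W5, W6.
Key observation: W7 marks the first exact bind of the order: its need (0, 1, 1) fits the free (2, 1, 1) with zero slack on a requested resource.
Verifying each step:
  pool = (2, 1, 1)
  W7: need (0, 1, 1) fits (2, 1, 1); releases (2, 3, 2), pool now (4, 4, 3)
  W1: need (3, 4, 3) fits (4, 4, 3); releases (1, 3, 2), pool now (5, 7, 5)
  W2: need (4, 6, 3) fits (5, 7, 5); releases (0, 2, 0), pool now (5, 9, 5)
  W9: need (1, 3, 0) fits (5, 9, 5); releases (0, 2, 1), pool now (5, 11, 6)
  W4: need (0, 1, 2) fits (5, 11, 6); releases (0, 3, 0), pool now (5, 14, 6)
  W5: need (1, 0, 5) fits (5, 14, 6); releases (3, 0, 1), pool now (8, 14, 7)
  W6: need (3, 3, 3) fits (8, 14, 7); releases (0, 1, 1), pool now (8, 15, 8)


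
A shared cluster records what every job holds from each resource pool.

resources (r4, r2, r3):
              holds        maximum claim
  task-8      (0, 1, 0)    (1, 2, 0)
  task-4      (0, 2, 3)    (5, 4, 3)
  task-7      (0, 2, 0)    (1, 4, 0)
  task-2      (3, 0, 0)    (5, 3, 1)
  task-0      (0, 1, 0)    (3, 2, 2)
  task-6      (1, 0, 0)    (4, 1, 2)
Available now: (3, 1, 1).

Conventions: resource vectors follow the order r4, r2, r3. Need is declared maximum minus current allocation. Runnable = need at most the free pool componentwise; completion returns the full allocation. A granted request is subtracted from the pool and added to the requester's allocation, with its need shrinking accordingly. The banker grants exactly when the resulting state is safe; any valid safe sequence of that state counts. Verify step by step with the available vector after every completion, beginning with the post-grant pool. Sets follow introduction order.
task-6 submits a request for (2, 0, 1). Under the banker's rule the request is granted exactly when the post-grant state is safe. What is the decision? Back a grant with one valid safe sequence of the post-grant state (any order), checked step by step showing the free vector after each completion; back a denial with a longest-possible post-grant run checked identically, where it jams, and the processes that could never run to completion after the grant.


DENY: after the grant no complete ordering would exist.
Key observation: after task-8, task-7 the pool peaks at (1, 4, 0), and each blocked process is short somewhere: task-4 on r4; task-2 on r4, r3; task-0 on r4, r3; task-6 on r3.
After a pretend grant, a maximal execution: task-8, task-7 — then nothing else fits. Step-by-step check:
  pool = (1, 1, 0)
  task-8: need (1, 1, 0) fits (1, 1, 0); releases (0, 1, 0), pool now (1, 2, 0)
  task-7: need (1, 2, 0) fits (1, 2, 0); releases (0, 2, 0), pool now (1, 4, 0)
  task-4 cannot run: need (5, 2, 0) vs free (1, 4, 0) (insufficient r4)
  task-2 cannot run: need (2, 3, 1) vs free (1, 4, 0) (insufficient r4 and r3)
  task-0 cannot run: need (3, 1, 2) vs free (1, 4, 0) (insufficient r4 and r3)
  task-6 cannot run: need (1, 1, 1) vs free (1, 4, 0) (insufficient r3)
Post-grant, the permanently blocked set is task-4, task-2, task-0 and task-6.


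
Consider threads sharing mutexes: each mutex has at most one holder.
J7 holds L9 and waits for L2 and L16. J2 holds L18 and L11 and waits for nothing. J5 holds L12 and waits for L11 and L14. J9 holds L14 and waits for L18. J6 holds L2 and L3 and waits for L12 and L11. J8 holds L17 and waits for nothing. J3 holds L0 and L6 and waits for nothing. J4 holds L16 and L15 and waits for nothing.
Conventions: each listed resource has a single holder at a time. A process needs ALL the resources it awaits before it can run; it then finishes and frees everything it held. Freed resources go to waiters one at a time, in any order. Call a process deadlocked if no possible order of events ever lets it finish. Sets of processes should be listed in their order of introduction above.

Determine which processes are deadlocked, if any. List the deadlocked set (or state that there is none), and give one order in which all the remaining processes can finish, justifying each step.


No process is deadlocked.
Key observation: the waits form no ring: some process can always run, and its releases unblock the others one by one.
A valid finishing order for the others: J8, J4, J2, J9, J5, J6, J7, J3.
Walking it through:
  J8: no waits; runs immediately, freeing L17
  J4: no waits; runs immediately, freeing L16 and L15
  J2: no waits; runs immediately, freeing L18 and L11
  J9 waits on L18 — all released -> runs and releases L14
  J5 waits on L11 and L14 — all released -> runs and releases L12
  J6 waits on L12 and L11 — all released -> runs and releases L2 and L3
  J7 waits on L2 and L16 — all released -> runs and releases L9
  J3: no waits; runs immediately, freeing L0 and L6


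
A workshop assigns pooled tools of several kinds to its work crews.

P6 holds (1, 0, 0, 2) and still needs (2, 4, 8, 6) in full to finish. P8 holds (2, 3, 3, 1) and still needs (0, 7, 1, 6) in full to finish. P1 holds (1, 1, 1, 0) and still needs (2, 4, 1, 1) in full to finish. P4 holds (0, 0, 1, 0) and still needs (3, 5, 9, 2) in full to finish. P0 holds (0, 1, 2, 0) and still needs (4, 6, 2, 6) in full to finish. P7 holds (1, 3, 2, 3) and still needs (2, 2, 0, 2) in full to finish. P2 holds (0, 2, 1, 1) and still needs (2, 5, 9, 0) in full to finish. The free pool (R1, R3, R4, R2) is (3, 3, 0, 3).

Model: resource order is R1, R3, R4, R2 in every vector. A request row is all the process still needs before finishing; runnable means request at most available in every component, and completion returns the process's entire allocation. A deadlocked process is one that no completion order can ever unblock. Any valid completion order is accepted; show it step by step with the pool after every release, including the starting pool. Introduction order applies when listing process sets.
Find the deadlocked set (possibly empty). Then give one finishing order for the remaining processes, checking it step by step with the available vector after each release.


The deadlocked set is P4 and P2.
Key observation: even finishing P7, P0, P1, P8, P6 leaves just (8, 11, 8, 9) free — too little R4 for any of the remaining processes.
One completion order for the rest: P7, P0, P1, P8, P6. Check, step by step:
  pool = (3, 3, 0, 3)
  run P7 (needs (2, 2, 0, 2), free (3, 3, 0, 3)); after release of (1, 3, 2, 3) the pool is (4, 6, 2, 6)
  run P0 (needs (4, 6, 2, 6), free (4, 6, 2, 6)); after release of (0, 1, 2, 0) the pool is (4, 7, 4, 6)
  run P1 (needs (2, 4, 1, 1), free (4, 7, 4, 6)); after release of (1, 1, 1, 0) the pool is (5, 8, 5, 6)
  run P8 (needs (0, 7, 1, 6), free (5, 8, 5, 6)); after release of (2, 3, 3, 1) the pool is (7, 11, 8, 7)
  run P6 (needs (2, 4, 8, 6), free (7, 11, 8, 7)); after release of (1, 0, 0, 2) the pool is (8, 11, 8, 9)
The stuck group stays short no matter what:
  blocked: P4 wants (3, 5, 9, 2), pool (8, 11, 8, 9) — not enough R4
  blocked: P2 wants (2, 5, 9, 0), pool (8, 11, 8, 9) — not enough R4


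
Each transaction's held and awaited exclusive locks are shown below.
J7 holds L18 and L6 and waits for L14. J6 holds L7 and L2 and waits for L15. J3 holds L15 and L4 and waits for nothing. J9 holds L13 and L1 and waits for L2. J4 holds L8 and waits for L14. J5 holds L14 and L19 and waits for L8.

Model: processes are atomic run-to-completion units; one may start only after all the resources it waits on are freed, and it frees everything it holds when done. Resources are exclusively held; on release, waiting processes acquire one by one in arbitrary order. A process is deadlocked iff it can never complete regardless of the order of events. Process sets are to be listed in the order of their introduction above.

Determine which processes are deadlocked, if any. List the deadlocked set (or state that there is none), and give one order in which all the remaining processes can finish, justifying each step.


The deadlocked set is J7, J4 and J5.
Key observation: the waits loop around J5 -> J4 -> J5 with no way out; J7 waits into the deadlock from upstream.
A valid finishing order for the others: J3, J6, J9.
Verifying each step:
  J3: no waits; runs immediately, freeing L15 and L4
  run J6 (all its waits — L15 — are resolved); releases L7 and L2
  run J9 (all its waits — L2 — are resolved); releases L13 and L1
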